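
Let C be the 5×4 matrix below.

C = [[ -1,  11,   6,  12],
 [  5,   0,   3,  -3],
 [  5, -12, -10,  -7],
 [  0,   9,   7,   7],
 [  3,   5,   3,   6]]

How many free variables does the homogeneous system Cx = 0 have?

Row reduce to echelon form.
R2 ← R2 + (5)·R1: [0, 55, 33, 57]
R3 ← R3 + (5)·R1: [0, 43, 20, 53]
R5 ← R5 + (3)·R1: [0, 38, 21, 42]
R3 ← R3 − (43/55)·R2: [0, 0, -29/5, 464/55]
R4 ← R4 − (9/55)·R2: [0, 0, 8/5, -128/55]
R5 ← R5 − (38/55)·R2: [0, 0, -9/5, 144/55]
R4 ← R4 + (8/29)·R3: [0, 0, 0, 0]
R5 ← R5 − (9/29)·R3: [0, 0, 0, 0]
3 nonzero rows, so rank(C) = 3.
C has 4 columns; by rank–nullity, nullity = 4 − 3 = 1.

1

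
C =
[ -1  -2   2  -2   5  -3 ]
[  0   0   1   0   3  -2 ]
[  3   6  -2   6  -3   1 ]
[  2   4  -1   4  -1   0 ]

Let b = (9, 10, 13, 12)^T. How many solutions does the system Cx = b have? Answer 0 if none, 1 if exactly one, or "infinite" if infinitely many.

infinite

Row reduce the augmented matrix [C | b].
R3 ← R3 + (3)·R1: [0, 0, 4, 0, 12, -8, 40]
R4 ← R4 + (2)·R1: [0, 0, 3, 0, 9, -6, 30]
R3 ← R3 − (4)·R2: [0, 0, 0, 0, 0, 0, 0]
R4 ← R4 − (3)·R2: [0, 0, 0, 0, 0, 0, 0]
The echelon form has 2 nonzero rows, and every pivot lies in the first 6 columns, so rank(C) = rank([C|b]) = 2.
The system is consistent.
rank = 2 < 6 unknowns, so there are infinitely many solutions.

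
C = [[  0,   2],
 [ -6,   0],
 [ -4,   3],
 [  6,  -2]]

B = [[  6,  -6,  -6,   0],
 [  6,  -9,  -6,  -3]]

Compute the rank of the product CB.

2

First compute CB:
[[ 12, -18, -12,  -6],
 [-36,  36,  36,   0],
 [ -6,  -3,   6,  -9],
 [ 24, -18, -24,   6]]
Now row reduce the product.
R2 ← R2 + (3)·R1: [0, -18, 0, -18]
R3 ← R3 + (1/2)·R1: [0, -12, 0, -12]
R4 ← R4 − (2)·R1: [0, 18, 0, 18]
R3 ← R3 − (2/3)·R2: [0, 0, 0, 0]
R4 ← R4 + R2: [0, 0, 0, 0]
2 nonzero rows, so rank(CB) = 2.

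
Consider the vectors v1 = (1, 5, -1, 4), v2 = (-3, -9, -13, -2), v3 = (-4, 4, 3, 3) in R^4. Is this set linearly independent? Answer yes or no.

yes

Form the matrix with these vectors as rows and row reduce.
R2 ← R2 + (3)·R1: [0, 6, -16, 10]
R3 ← R3 + (4)·R1: [0, 24, -1, 19]
R3 ← R3 − (4)·R2: [0, 0, 63, -21]
3 nonzero rows, so the 3 vectors span a space of dimension 3.
Since 3 = 3, the vectors are linearly independent.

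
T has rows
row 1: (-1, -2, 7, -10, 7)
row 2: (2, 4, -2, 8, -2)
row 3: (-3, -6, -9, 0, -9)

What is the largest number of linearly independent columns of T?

Row reduce to echelon form.
R2 ← R2 + (2)·R1: [0, 0, 12, -12, 12]
R3 ← R3 − (3)·R1: [0, 0, -30, 30, -30]
R3 ← R3 + (5/2)·R2: [0, 0, 0, 0, 0]
Echelon form has 2 nonzero rows, so rank(T) = 2.
The rank gives the maximum number of linearly independent columns: 2.

2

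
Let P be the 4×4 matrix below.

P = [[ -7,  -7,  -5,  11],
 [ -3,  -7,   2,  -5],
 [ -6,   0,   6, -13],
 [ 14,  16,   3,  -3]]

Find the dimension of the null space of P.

Row reduce to echelon form.
R2 ← R2 − (3/7)·R1: [0, -4, 29/7, -68/7]
R3 ← R3 − (6/7)·R1: [0, 6, 72/7, -157/7]
R4 ← R4 + (2)·R1: [0, 2, -7, 19]
R3 ← R3 + (3/2)·R2: [0, 0, 33/2, -37]
R4 ← R4 + (1/2)·R2: [0, 0, -69/14, 99/7]
R4 ← R4 + (23/77)·R3: [0, 0, 0, 34/11]
4 nonzero rows, so rank(P) = 4.
P has 4 columns; by rank–nullity, nullity = 4 − 4 = 0.

0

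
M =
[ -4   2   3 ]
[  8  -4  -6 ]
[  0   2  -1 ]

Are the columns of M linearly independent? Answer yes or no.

no

Row reduce M to echelon form.
R2 ← R2 + (2)·R1: [0, 0, 0]
Swap R2 ↔ R3
2 pivots among 3 columns.
Only 2 < 3 pivot columns, so the columns are linearly dependent.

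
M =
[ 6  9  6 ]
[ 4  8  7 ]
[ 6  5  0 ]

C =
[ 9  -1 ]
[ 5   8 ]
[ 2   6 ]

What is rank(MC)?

2

First compute MC:
[[111, 102],
 [ 90, 102],
 [ 79,  34]]
Now row reduce the product.
R2 ← R2 − (30/37)·R1: [0, 714/37]
R3 ← R3 − (79/111)·R1: [0, -1428/37]
R3 ← R3 + (2)·R2: [0, 0]
2 nonzero rows, so rank(MC) = 2.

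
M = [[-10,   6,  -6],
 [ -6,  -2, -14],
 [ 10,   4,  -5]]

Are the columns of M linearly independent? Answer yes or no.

yes

Row reduce M to echelon form.
R2 ← R2 − (3/5)·R1: [0, -28/5, -52/5]
R3 ← R3 + R1: [0, 10, -11]
R3 ← R3 + (25/14)·R2: [0, 0, -207/7]
3 pivots among 3 columns.
Every column is a pivot column, so the columns are linearly independent.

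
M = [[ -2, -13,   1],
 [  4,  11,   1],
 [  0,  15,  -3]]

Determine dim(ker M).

1

Row reduce to echelon form.
R2 ← R2 + (2)·R1: [0, -15, 3]
R3 ← R3 + R2: [0, 0, 0]
2 nonzero rows, so rank(M) = 2.
M has 3 columns; by rank–nullity, nullity = 3 − 2 = 1.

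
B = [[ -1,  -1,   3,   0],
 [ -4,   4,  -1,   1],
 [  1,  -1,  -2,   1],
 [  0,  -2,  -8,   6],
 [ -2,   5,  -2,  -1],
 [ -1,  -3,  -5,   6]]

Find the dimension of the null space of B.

Row reduce to echelon form.
R2 ← R2 − (4)·R1: [0, 8, -13, 1]
R3 ← R3 + R1: [0, -2, 1, 1]
R5 ← R5 − (2)·R1: [0, 7, -8, -1]
R6 ← R6 − R1: [0, -2, -8, 6]
R3 ← R3 + (1/4)·R2: [0, 0, -9/4, 5/4]
R4 ← R4 + (1/4)·R2: [0, 0, -45/4, 25/4]
R5 ← R5 − (7/8)·R2: [0, 0, 27/8, -15/8]
R6 ← R6 + (1/4)·R2: [0, 0, -45/4, 25/4]
R4 ← R4 − (5)·R3: [0, 0, 0, 0]
R5 ← R5 + (3/2)·R3: [0, 0, 0, 0]
R6 ← R6 − (5)·R3: [0, 0, 0, 0]
3 nonzero rows, so rank(B) = 3.
B has 4 columns; by rank–nullity, nullity = 4 − 3 = 1.

1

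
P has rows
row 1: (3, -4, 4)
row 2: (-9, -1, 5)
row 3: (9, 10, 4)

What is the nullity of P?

Row reduce to echelon form.
R2 ← R2 + (3)·R1: [0, -13, 17]
R3 ← R3 − (3)·R1: [0, 22, -8]
R3 ← R3 + (22/13)·R2: [0, 0, 270/13]
3 nonzero rows, so rank(P) = 3.
P has 3 columns; by rank–nullity, nullity = 3 − 3 = 0.

0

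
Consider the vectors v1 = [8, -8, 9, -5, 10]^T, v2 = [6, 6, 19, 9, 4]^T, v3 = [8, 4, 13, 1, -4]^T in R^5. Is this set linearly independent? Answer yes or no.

Form the matrix with these vectors as rows and row reduce.
R2 ← R2 − (3/4)·R1: [0, 12, 49/4, 51/4, -7/2]
R3 ← R3 − R1: [0, 12, 4, 6, -14]
R3 ← R3 − R2: [0, 0, -33/4, -27/4, -21/2]
3 nonzero rows, so the 3 vectors span a space of dimension 3.
Since 3 = 3, the vectors are linearly independent.

yes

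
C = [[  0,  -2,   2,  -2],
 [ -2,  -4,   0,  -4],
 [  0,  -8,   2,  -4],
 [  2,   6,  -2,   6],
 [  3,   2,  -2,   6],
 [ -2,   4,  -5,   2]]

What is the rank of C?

Row reduce to echelon form.
Swap R1 ↔ R2
R4 ← R4 + R1: [0, 2, -2, 2]
R5 ← R5 + (3/2)·R1: [0, -4, -2, 0]
R6 ← R6 − R1: [0, 8, -5, 6]
R3 ← R3 − (4)·R2: [0, 0, -6, 4]
R4 ← R4 + R2: [0, 0, 0, 0]
R5 ← R5 − (2)·R2: [0, 0, -6, 4]
R6 ← R6 + (4)·R2: [0, 0, 3, -2]
R5 ← R5 − R3: [0, 0, 0, 0]
R6 ← R6 + (1/2)·R3: [0, 0, 0, 0]
Echelon form has 3 nonzero rows, so rank(C) = 3.

3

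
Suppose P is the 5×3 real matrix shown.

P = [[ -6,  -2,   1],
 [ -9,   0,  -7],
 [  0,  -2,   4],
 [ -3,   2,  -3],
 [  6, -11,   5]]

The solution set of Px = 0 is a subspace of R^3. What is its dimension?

0

Row reduce to echelon form.
R2 ← R2 − (3/2)·R1: [0, 3, -17/2]
R4 ← R4 − (1/2)·R1: [0, 3, -7/2]
R5 ← R5 + R1: [0, -13, 6]
R3 ← R3 + (2/3)·R2: [0, 0, -5/3]
R4 ← R4 − R2: [0, 0, 5]
R5 ← R5 + (13/3)·R2: [0, 0, -185/6]
R4 ← R4 + (3)·R3: [0, 0, 0]
R5 ← R5 − (37/2)·R3: [0, 0, 0]
3 nonzero rows, so rank(P) = 3.
P has 3 columns; by rank–nullity, nullity = 3 − 3 = 0.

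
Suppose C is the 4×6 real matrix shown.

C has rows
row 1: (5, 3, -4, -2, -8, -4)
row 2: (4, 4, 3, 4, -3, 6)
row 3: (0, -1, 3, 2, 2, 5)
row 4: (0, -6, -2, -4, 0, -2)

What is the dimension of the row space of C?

Row reduce to echelon form.
R2 ← R2 − (4/5)·R1: [0, 8/5, 31/5, 28/5, 17/5, 46/5]
R3 ← R3 + (5/8)·R2: [0, 0, 55/8, 11/2, 33/8, 43/4]
R4 ← R4 + (15/4)·R2: [0, 0, 85/4, 17, 51/4, 65/2]
R4 ← R4 − (34/11)·R3: [0, 0, 0, 0, 0, -8/11]
Echelon form has 4 nonzero rows, so rank(C) = 4.
The row space has dimension equal to the rank: 4.

4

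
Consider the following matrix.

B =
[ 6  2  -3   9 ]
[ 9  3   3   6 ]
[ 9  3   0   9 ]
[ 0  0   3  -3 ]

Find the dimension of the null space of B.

Row reduce to echelon form.
R2 ← R2 − (3/2)·R1: [0, 0, 15/2, -15/2]
R3 ← R3 − (3/2)·R1: [0, 0, 9/2, -9/2]
R3 ← R3 − (3/5)·R2: [0, 0, 0, 0]
R4 ← R4 − (2/5)·R2: [0, 0, 0, 0]
2 nonzero rows, so rank(B) = 2.
B has 4 columns; by rank–nullity, nullity = 4 − 2 = 2.

2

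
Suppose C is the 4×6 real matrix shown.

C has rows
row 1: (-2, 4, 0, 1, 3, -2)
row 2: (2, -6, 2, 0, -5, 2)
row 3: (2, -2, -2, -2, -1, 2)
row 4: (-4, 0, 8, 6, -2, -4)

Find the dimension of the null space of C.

4

Row reduce to echelon form.
R2 ← R2 + R1: [0, -2, 2, 1, -2, 0]
R3 ← R3 + R1: [0, 2, -2, -1, 2, 0]
R4 ← R4 − (2)·R1: [0, -8, 8, 4, -8, 0]
R3 ← R3 + R2: [0, 0, 0, 0, 0, 0]
R4 ← R4 − (4)·R2: [0, 0, 0, 0, 0, 0]
2 nonzero rows, so rank(C) = 2.
C has 6 columns; by rank–nullity, nullity = 6 − 2 = 4.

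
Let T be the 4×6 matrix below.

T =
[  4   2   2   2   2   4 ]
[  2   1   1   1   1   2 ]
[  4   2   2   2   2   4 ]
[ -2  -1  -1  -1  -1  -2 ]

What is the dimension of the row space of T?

1

Row reduce to echelon form.
R2 ← R2 − (1/2)·R1: [0, 0, 0, 0, 0, 0]
R3 ← R3 − R1: [0, 0, 0, 0, 0, 0]
R4 ← R4 + (1/2)·R1: [0, 0, 0, 0, 0, 0]
Echelon form has 1 nonzero row, so rank(T) = 1.
The row space has dimension equal to the rank: 1.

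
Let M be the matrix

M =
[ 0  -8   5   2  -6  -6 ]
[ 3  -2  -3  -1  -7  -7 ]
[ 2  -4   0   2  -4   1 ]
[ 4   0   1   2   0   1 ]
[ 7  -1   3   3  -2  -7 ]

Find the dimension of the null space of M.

Row reduce to echelon form.
Swap R1 ↔ R2
R3 ← R3 − (2/3)·R1: [0, -8/3, 2, 8/3, 2/3, 17/3]
R4 ← R4 − (4/3)·R1: [0, 8/3, 5, 10/3, 28/3, 31/3]
R5 ← R5 − (7/3)·R1: [0, 11/3, 10, 16/3, 43/3, 28/3]
R3 ← R3 − (1/3)·R2: [0, 0, 1/3, 2, 8/3, 23/3]
R4 ← R4 + (1/3)·R2: [0, 0, 20/3, 4, 22/3, 25/3]
R5 ← R5 + (11/24)·R2: [0, 0, 295/24, 25/4, 139/12, 79/12]
R4 ← R4 − (20)·R3: [0, 0, 0, -36, -46, -145]
R5 ← R5 − (295/8)·R3: [0, 0, 0, -135/2, -347/4, -2209/8]
R5 ← R5 − (15/8)·R4: [0, 0, 0, 0, -1/2, -17/4]
5 nonzero rows, so rank(M) = 5.
M has 6 columns; by rank–nullity, nullity = 6 − 5 = 1.

1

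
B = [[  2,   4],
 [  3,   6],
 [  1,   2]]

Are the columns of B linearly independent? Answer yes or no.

Row reduce B to echelon form.
R2 ← R2 − (3/2)·R1: [0, 0]
R3 ← R3 − (1/2)·R1: [0, 0]
1 pivot among 2 columns.
Only 1 < 2 pivot columns, so the columns are linearly dependent.

no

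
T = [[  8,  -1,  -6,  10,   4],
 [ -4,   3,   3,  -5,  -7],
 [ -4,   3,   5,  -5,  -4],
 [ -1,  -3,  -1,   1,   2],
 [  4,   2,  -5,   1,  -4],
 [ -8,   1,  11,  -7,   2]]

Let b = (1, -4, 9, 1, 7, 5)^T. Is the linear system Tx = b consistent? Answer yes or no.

Row reduce the augmented matrix [T | b].
R2 ← R2 + (1/2)·R1: [0, 5/2, 0, 0, -5, -7/2]
R3 ← R3 + (1/2)·R1: [0, 5/2, 2, 0, -2, 19/2]
R4 ← R4 + (1/8)·R1: [0, -25/8, -7/4, 9/4, 5/2, 9/8]
R5 ← R5 − (1/2)·R1: [0, 5/2, -2, -4, -6, 13/2]
R6 ← R6 + R1: [0, 0, 5, 3, 6, 6]
R3 ← R3 − R2: [0, 0, 2, 0, 3, 13]
R4 ← R4 + (5/4)·R2: [0, 0, -7/4, 9/4, -15/4, -13/4]
R5 ← R5 − R2: [0, 0, -2, -4, -1, 10]
R4 ← R4 + (7/8)·R3: [0, 0, 0, 9/4, -9/8, 65/8]
R5 ← R5 + R3: [0, 0, 0, -4, 2, 23]
R6 ← R6 − (5/2)·R3: [0, 0, 0, 3, -3/2, -53/2]
R5 ← R5 + (16/9)·R4: [0, 0, 0, 0, 0, 337/9]
R6 ← R6 − (4/3)·R4: [0, 0, 0, 0, 0, -112/3]
R6 ← R6 + (336/337)·R5: [0, 0, 0, 0, 0, 0]
The echelon form has 5 nonzero rows; the last pivot sits in the augmented column, so rank(T) = 4 but rank([T|b]) = 5.
Since the ranks differ, the system is inconsistent.

no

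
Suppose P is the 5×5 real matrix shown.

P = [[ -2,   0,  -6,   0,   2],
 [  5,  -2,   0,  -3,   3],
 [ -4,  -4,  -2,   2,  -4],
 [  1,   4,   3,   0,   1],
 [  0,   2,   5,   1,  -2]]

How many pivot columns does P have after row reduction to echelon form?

Row reduce to echelon form.
R2 ← R2 + (5/2)·R1: [0, -2, -15, -3, 8]
R3 ← R3 − (2)·R1: [0, -4, 10, 2, -8]
R4 ← R4 + (1/2)·R1: [0, 4, 0, 0, 2]
R3 ← R3 − (2)·R2: [0, 0, 40, 8, -24]
R4 ← R4 + (2)·R2: [0, 0, -30, -6, 18]
R5 ← R5 + R2: [0, 0, -10, -2, 6]
R4 ← R4 + (3/4)·R3: [0, 0, 0, 0, 0]
R5 ← R5 + (1/4)·R3: [0, 0, 0, 0, 0]
Echelon form has 3 nonzero rows, so rank(P) = 3.
Each nonzero row contributes one pivot column: 3 pivot columns.

3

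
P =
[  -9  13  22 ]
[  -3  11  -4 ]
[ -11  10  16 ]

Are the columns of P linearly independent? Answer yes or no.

yes

Row reduce P to echelon form.
R2 ← R2 − (1/3)·R1: [0, 20/3, -34/3]
R3 ← R3 − (11/9)·R1: [0, -53/9, -98/9]
R3 ← R3 + (53/60)·R2: [0, 0, -209/10]
3 pivots among 3 columns.
Every column is a pivot column, so the columns are linearly independent.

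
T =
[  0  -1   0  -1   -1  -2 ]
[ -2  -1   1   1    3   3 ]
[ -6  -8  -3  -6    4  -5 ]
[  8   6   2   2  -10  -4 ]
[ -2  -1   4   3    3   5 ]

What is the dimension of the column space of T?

3

Row reduce to echelon form.
Swap R1 ↔ R2
R3 ← R3 − (3)·R1: [0, -5, -6, -9, -5, -14]
R4 ← R4 + (4)·R1: [0, 2, 6, 6, 2, 8]
R5 ← R5 − R1: [0, 0, 3, 2, 0, 2]
R3 ← R3 − (5)·R2: [0, 0, -6, -4, 0, -4]
R4 ← R4 + (2)·R2: [0, 0, 6, 4, 0, 4]
R4 ← R4 + R3: [0, 0, 0, 0, 0, 0]
R5 ← R5 + (1/2)·R3: [0, 0, 0, 0, 0, 0]
Echelon form has 3 nonzero rows, so rank(T) = 3.
The column space has dimension equal to the rank: 3.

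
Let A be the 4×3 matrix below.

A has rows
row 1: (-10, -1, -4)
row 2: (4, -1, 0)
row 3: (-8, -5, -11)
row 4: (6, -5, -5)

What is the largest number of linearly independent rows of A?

Row reduce to echelon form.
R2 ← R2 + (2/5)·R1: [0, -7/5, -8/5]
R3 ← R3 − (4/5)·R1: [0, -21/5, -39/5]
R4 ← R4 + (3/5)·R1: [0, -28/5, -37/5]
R3 ← R3 − (3)·R2: [0, 0, -3]
R4 ← R4 − (4)·R2: [0, 0, -1]
R4 ← R4 − (1/3)·R3: [0, 0, 0]
Echelon form has 3 nonzero rows, so rank(A) = 3.
The rank gives the maximum number of linearly independent rows: 3.

3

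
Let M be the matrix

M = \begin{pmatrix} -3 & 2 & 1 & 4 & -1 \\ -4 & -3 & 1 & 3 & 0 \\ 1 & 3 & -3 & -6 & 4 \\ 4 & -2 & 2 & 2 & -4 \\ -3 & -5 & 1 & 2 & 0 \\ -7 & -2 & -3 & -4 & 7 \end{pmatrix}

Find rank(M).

3

Row reduce to echelon form.
R2 ← R2 − (4/3)·R1: [0, -17/3, -1/3, -7/3, 4/3]
R3 ← R3 + (1/3)·R1: [0, 11/3, -8/3, -14/3, 11/3]
R4 ← R4 + (4/3)·R1: [0, 2/3, 10/3, 22/3, -16/3]
R5 ← R5 − R1: [0, -7, 0, -2, 1]
R6 ← R6 − (7/3)·R1: [0, -20/3, -16/3, -40/3, 28/3]
R3 ← R3 + (11/17)·R2: [0, 0, -49/17, -105/17, 77/17]
R4 ← R4 + (2/17)·R2: [0, 0, 56/17, 120/17, -88/17]
R5 ← R5 − (21/17)·R2: [0, 0, 7/17, 15/17, -11/17]
R6 ← R6 − (20/17)·R2: [0, 0, -84/17, -180/17, 132/17]
R4 ← R4 + (8/7)·R3: [0, 0, 0, 0, 0]
R5 ← R5 + (1/7)·R3: [0, 0, 0, 0, 0]
R6 ← R6 − (12/7)·R3: [0, 0, 0, 0, 0]
Echelon form has 3 nonzero rows, so rank(M) = 3.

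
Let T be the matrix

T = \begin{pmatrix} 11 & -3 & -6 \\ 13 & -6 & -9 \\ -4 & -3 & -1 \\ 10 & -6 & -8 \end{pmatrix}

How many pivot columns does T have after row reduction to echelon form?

2

Row reduce to echelon form.
R2 ← R2 − (13/11)·R1: [0, -27/11, -21/11]
R3 ← R3 + (4/11)·R1: [0, -45/11, -35/11]
R4 ← R4 − (10/11)·R1: [0, -36/11, -28/11]
R3 ← R3 − (5/3)·R2: [0, 0, 0]
R4 ← R4 − (4/3)·R2: [0, 0, 0]
Echelon form has 2 nonzero rows, so rank(T) = 2.
Each nonzero row contributes one pivot column: 2 pivot columns.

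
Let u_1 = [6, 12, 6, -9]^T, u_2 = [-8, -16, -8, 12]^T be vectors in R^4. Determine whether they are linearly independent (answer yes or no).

no

Form the matrix with these vectors as rows and row reduce.
R2 ← R2 + (4/3)·R1: [0, 0, 0, 0]
1 nonzero row, so the 2 vectors span a space of dimension 1.
Since 1 < 2, the vectors are linearly dependent.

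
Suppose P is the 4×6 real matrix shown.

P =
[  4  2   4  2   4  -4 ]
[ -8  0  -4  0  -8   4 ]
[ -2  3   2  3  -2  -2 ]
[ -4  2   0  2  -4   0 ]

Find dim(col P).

2

Row reduce to echelon form.
R2 ← R2 + (2)·R1: [0, 4, 4, 4, 0, -4]
R3 ← R3 + (1/2)·R1: [0, 4, 4, 4, 0, -4]
R4 ← R4 + R1: [0, 4, 4, 4, 0, -4]
R3 ← R3 − R2: [0, 0, 0, 0, 0, 0]
R4 ← R4 − R2: [0, 0, 0, 0, 0, 0]
Echelon form has 2 nonzero rows, so rank(P) = 2.
The column space has dimension equal to the rank: 2.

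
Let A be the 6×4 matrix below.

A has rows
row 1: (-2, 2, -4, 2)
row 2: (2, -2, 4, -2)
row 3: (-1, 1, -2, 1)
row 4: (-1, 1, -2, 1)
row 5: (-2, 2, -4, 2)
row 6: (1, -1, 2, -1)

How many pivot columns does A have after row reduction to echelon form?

Row reduce to echelon form.
R2 ← R2 + R1: [0, 0, 0, 0]
R3 ← R3 − (1/2)·R1: [0, 0, 0, 0]
R4 ← R4 − (1/2)·R1: [0, 0, 0, 0]
R5 ← R5 − R1: [0, 0, 0, 0]
R6 ← R6 + (1/2)·R1: [0, 0, 0, 0]
Echelon form has 1 nonzero row, so rank(A) = 1.
Each nonzero row contributes one pivot column: 1 pivot columns.

1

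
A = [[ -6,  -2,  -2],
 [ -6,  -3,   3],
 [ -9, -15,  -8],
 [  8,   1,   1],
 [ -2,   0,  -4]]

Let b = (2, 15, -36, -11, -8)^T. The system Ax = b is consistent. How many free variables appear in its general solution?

Row reduce the augmented matrix [A | b].
R2 ← R2 − R1: [0, -1, 5, 13]
R3 ← R3 − (3/2)·R1: [0, -12, -5, -39]
R4 ← R4 + (4/3)·R1: [0, -5/3, -5/3, -25/3]
R5 ← R5 − (1/3)·R1: [0, 2/3, -10/3, -26/3]
R3 ← R3 − (12)·R2: [0, 0, -65, -195]
R4 ← R4 − (5/3)·R2: [0, 0, -10, -30]
R5 ← R5 + (2/3)·R2: [0, 0, 0, 0]
R4 ← R4 − (2/13)·R3: [0, 0, 0, 0]
The echelon form has 3 nonzero rows, and every pivot lies in the first 3 columns, so rank(A) = rank([A|b]) = 3.
The system is consistent.
Free variables = (unknowns) − (rank) = 3 − 3 = 0.

0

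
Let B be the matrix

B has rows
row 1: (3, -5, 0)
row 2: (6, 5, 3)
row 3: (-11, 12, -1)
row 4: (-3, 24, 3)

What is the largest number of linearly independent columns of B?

3

Row reduce to echelon form.
R2 ← R2 − (2)·R1: [0, 15, 3]
R3 ← R3 + (11/3)·R1: [0, -19/3, -1]
R4 ← R4 + R1: [0, 19, 3]
R3 ← R3 + (19/45)·R2: [0, 0, 4/15]
R4 ← R4 − (19/15)·R2: [0, 0, -4/5]
R4 ← R4 + (3)·R3: [0, 0, 0]
Echelon form has 3 nonzero rows, so rank(B) = 3.
The rank gives the maximum number of linearly independent columns: 3.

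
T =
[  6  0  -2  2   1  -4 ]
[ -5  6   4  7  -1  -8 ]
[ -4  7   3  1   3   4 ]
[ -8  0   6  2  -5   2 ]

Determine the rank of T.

4

Row reduce to echelon form.
R2 ← R2 + (5/6)·R1: [0, 6, 7/3, 26/3, -1/6, -34/3]
R3 ← R3 + (2/3)·R1: [0, 7, 5/3, 7/3, 11/3, 4/3]
R4 ← R4 + (4/3)·R1: [0, 0, 10/3, 14/3, -11/3, -10/3]
R3 ← R3 − (7/6)·R2: [0, 0, -19/18, -70/9, 139/36, 131/9]
R4 ← R4 + (60/19)·R3: [0, 0, 0, -378/19, 162/19, 810/19]
Echelon form has 4 nonzero rows, so rank(T) = 4.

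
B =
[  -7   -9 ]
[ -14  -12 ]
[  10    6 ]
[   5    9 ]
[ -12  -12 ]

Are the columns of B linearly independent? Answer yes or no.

yes

Row reduce B to echelon form.
R2 ← R2 − (2)·R1: [0, 6]
R3 ← R3 + (10/7)·R1: [0, -48/7]
R4 ← R4 + (5/7)·R1: [0, 18/7]
R5 ← R5 − (12/7)·R1: [0, 24/7]
R3 ← R3 + (8/7)·R2: [0, 0]
R4 ← R4 − (3/7)·R2: [0, 0]
R5 ← R5 − (4/7)·R2: [0, 0]
2 pivots among 2 columns.
Every column is a pivot column, so the columns are linearly independent.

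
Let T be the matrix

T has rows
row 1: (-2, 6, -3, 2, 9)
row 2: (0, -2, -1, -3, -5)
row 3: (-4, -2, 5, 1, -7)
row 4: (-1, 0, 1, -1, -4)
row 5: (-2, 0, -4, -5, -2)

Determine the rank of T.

5

Row reduce to echelon form.
R3 ← R3 − (2)·R1: [0, -14, 11, -3, -25]
R4 ← R4 − (1/2)·R1: [0, -3, 5/2, -2, -17/2]
R5 ← R5 − R1: [0, -6, -1, -7, -11]
R3 ← R3 − (7)·R2: [0, 0, 18, 18, 10]
R4 ← R4 − (3/2)·R2: [0, 0, 4, 5/2, -1]
R5 ← R5 − (3)·R2: [0, 0, 2, 2, 4]
R4 ← R4 − (2/9)·R3: [0, 0, 0, -3/2, -29/9]
R5 ← R5 − (1/9)·R3: [0, 0, 0, 0, 26/9]
Echelon form has 5 nonzero rows, so rank(T) = 5.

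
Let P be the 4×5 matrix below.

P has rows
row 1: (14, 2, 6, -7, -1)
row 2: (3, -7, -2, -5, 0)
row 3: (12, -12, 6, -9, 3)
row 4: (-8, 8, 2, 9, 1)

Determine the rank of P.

3

Row reduce to echelon form.
R2 ← R2 − (3/14)·R1: [0, -52/7, -23/7, -7/2, 3/14]
R3 ← R3 − (6/7)·R1: [0, -96/7, 6/7, -3, 27/7]
R4 ← R4 + (4/7)·R1: [0, 64/7, 38/7, 5, 3/7]
R3 ← R3 − (24/13)·R2: [0, 0, 90/13, 45/13, 45/13]
R4 ← R4 + (16/13)·R2: [0, 0, 18/13, 9/13, 9/13]
R4 ← R4 − (1/5)·R3: [0, 0, 0, 0, 0]
Echelon form has 3 nonzero rows, so rank(P) = 3.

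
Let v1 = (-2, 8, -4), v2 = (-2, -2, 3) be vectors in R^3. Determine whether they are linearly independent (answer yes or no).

yes

Form the matrix with these vectors as rows and row reduce.
R2 ← R2 − R1: [0, -10, 7]
2 nonzero rows, so the 2 vectors span a space of dimension 2.
Since 2 = 2, the vectors are linearly independent.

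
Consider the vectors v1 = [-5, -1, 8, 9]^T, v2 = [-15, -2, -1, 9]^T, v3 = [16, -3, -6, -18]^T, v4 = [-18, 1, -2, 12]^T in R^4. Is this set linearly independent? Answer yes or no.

Form the matrix with these vectors as rows and row reduce.
R2 ← R2 − (3)·R1: [0, 1, -25, -18]
R3 ← R3 + (16/5)·R1: [0, -31/5, 98/5, 54/5]
R4 ← R4 − (18/5)·R1: [0, 23/5, -154/5, -102/5]
R3 ← R3 + (31/5)·R2: [0, 0, -677/5, -504/5]
R4 ← R4 − (23/5)·R2: [0, 0, 421/5, 312/5]
R4 ← R4 + (421/677)·R3: [0, 0, 0, -192/677]
4 nonzero rows, so the 4 vectors span a space of dimension 4.
Since 4 = 4, the vectors are linearly independent.

yes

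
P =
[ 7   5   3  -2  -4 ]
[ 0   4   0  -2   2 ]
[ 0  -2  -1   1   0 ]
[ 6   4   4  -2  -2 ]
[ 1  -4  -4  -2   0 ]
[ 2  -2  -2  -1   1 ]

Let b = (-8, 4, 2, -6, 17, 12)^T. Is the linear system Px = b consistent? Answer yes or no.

Row reduce the augmented matrix [P | b].
R4 ← R4 − (6/7)·R1: [0, -2/7, 10/7, -2/7, 10/7, 6/7]
R5 ← R5 − (1/7)·R1: [0, -33/7, -31/7, -12/7, 4/7, 127/7]
R6 ← R6 − (2/7)·R1: [0, -24/7, -20/7, -3/7, 15/7, 100/7]
R3 ← R3 + (1/2)·R2: [0, 0, -1, 0, 1, 4]
R4 ← R4 + (1/14)·R2: [0, 0, 10/7, -3/7, 11/7, 8/7]
R5 ← R5 + (33/28)·R2: [0, 0, -31/7, -57/14, 41/14, 160/7]
R6 ← R6 + (6/7)·R2: [0, 0, -20/7, -15/7, 27/7, 124/7]
R4 ← R4 + (10/7)·R3: [0, 0, 0, -3/7, 3, 48/7]
R5 ← R5 − (31/7)·R3: [0, 0, 0, -57/14, -3/2, 36/7]
R6 ← R6 − (20/7)·R3: [0, 0, 0, -15/7, 1, 44/7]
R5 ← R5 − (19/2)·R4: [0, 0, 0, 0, -30, -60]
R6 ← R6 − (5)·R4: [0, 0, 0, 0, -14, -28]
R6 ← R6 − (7/15)·R5: [0, 0, 0, 0, 0, 0]
The echelon form has 5 nonzero rows, and every pivot lies in the first 5 columns, so rank(P) = rank([P|b]) = 5.
The system is consistent.

yes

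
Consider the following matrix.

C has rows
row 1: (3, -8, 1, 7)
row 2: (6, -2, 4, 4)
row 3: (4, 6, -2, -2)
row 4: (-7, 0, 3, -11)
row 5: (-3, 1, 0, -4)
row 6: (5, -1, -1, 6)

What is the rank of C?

Row reduce to echelon form.
R2 ← R2 − (2)·R1: [0, 14, 2, -10]
R3 ← R3 − (4/3)·R1: [0, 50/3, -10/3, -34/3]
R4 ← R4 + (7/3)·R1: [0, -56/3, 16/3, 16/3]
R5 ← R5 + R1: [0, -7, 1, 3]
R6 ← R6 − (5/3)·R1: [0, 37/3, -8/3, -17/3]
R3 ← R3 − (25/21)·R2: [0, 0, -40/7, 4/7]
R4 ← R4 + (4/3)·R2: [0, 0, 8, -8]
R5 ← R5 + (1/2)·R2: [0, 0, 2, -2]
R6 ← R6 − (37/42)·R2: [0, 0, -31/7, 22/7]
R4 ← R4 + (7/5)·R3: [0, 0, 0, -36/5]
R5 ← R5 + (7/20)·R3: [0, 0, 0, -9/5]
R6 ← R6 − (31/40)·R3: [0, 0, 0, 27/10]
R5 ← R5 − (1/4)·R4: [0, 0, 0, 0]
R6 ← R6 + (3/8)·R4: [0, 0, 0, 0]
Echelon form has 4 nonzero rows, so rank(C) = 4.

4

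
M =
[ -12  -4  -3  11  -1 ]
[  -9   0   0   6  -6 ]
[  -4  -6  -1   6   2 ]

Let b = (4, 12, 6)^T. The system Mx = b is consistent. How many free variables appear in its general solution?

2

Row reduce the augmented matrix [M | b].
R2 ← R2 − (3/4)·R1: [0, 3, 9/4, -9/4, -21/4, 9]
R3 ← R3 − (1/3)·R1: [0, -14/3, 0, 7/3, 7/3, 14/3]
R3 ← R3 + (14/9)·R2: [0, 0, 7/2, -7/6, -35/6, 56/3]
The echelon form has 3 nonzero rows, and every pivot lies in the first 5 columns, so rank(M) = rank([M|b]) = 3.
The system is consistent.
Free variables = (unknowns) − (rank) = 5 − 3 = 2.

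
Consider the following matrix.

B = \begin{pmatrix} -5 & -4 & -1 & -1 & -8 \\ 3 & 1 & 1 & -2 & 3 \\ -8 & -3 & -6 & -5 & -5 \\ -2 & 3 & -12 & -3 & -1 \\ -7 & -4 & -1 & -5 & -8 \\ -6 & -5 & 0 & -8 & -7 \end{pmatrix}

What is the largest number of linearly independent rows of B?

Row reduce to echelon form.
R2 ← R2 + (3/5)·R1: [0, -7/5, 2/5, -13/5, -9/5]
R3 ← R3 − (8/5)·R1: [0, 17/5, -22/5, -17/5, 39/5]
R4 ← R4 − (2/5)·R1: [0, 23/5, -58/5, -13/5, 11/5]
R5 ← R5 − (7/5)·R1: [0, 8/5, 2/5, -18/5, 16/5]
R6 ← R6 − (6/5)·R1: [0, -1/5, 6/5, -34/5, 13/5]
R3 ← R3 + (17/7)·R2: [0, 0, -24/7, -68/7, 24/7]
R4 ← R4 + (23/7)·R2: [0, 0, -72/7, -78/7, -26/7]
R5 ← R5 + (8/7)·R2: [0, 0, 6/7, -46/7, 8/7]
R6 ← R6 − (1/7)·R2: [0, 0, 8/7, -45/7, 20/7]
R4 ← R4 − (3)·R3: [0, 0, 0, 18, -14]
R5 ← R5 + (1/4)·R3: [0, 0, 0, -9, 2]
R6 ← R6 + (1/3)·R3: [0, 0, 0, -29/3, 4]
R5 ← R5 + (1/2)·R4: [0, 0, 0, 0, -5]
R6 ← R6 + (29/54)·R4: [0, 0, 0, 0, -95/27]
R6 ← R6 − (19/27)·R5: [0, 0, 0, 0, 0]
Echelon form has 5 nonzero rows, so rank(B) = 5.
The rank gives the maximum number of linearly independent rows: 5.

5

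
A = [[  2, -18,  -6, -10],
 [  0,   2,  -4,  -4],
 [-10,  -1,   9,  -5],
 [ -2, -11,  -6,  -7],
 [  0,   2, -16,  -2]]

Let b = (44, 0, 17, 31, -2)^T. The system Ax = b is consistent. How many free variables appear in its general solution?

0

Row reduce the augmented matrix [A | b].
R3 ← R3 + (5)·R1: [0, -91, -21, -55, 237]
R4 ← R4 + R1: [0, -29, -12, -17, 75]
R3 ← R3 + (91/2)·R2: [0, 0, -203, -237, 237]
R4 ← R4 + (29/2)·R2: [0, 0, -70, -75, 75]
R5 ← R5 − R2: [0, 0, -12, 2, -2]
R4 ← R4 − (10/29)·R3: [0, 0, 0, 195/29, -195/29]
R5 ← R5 − (12/203)·R3: [0, 0, 0, 3250/203, -3250/203]
R5 ← R5 − (50/21)·R4: [0, 0, 0, 0, 0]
The echelon form has 4 nonzero rows, and every pivot lies in the first 4 columns, so rank(A) = rank([A|b]) = 4.
The system is consistent.
Free variables = (unknowns) − (rank) = 4 − 4 = 0.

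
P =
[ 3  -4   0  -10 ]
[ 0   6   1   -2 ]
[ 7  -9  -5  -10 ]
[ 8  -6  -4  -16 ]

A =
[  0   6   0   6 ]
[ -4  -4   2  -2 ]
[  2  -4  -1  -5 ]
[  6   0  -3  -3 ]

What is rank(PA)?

First compute PA:
[[-44,  34,  22,  56],
 [-34, -28,  17, -11],
 [-34,  98,  17, 115],
 [-80,  88,  40, 128]]
Now row reduce the product.
R2 ← R2 − (17/22)·R1: [0, -597/11, 0, -597/11]
R3 ← R3 − (17/22)·R1: [0, 789/11, 0, 789/11]
R4 ← R4 − (20/11)·R1: [0, 288/11, 0, 288/11]
R3 ← R3 + (263/199)·R2: [0, 0, 0, 0]
R4 ← R4 + (96/199)·R2: [0, 0, 0, 0]
2 nonzero rows, so rank(PA) = 2.

2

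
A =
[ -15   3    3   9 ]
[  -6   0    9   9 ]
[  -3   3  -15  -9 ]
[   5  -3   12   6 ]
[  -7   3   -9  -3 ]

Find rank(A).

2

Row reduce to echelon form.
R2 ← R2 − (2/5)·R1: [0, -6/5, 39/5, 27/5]
R3 ← R3 − (1/5)·R1: [0, 12/5, -78/5, -54/5]
R4 ← R4 + (1/3)·R1: [0, -2, 13, 9]
R5 ← R5 − (7/15)·R1: [0, 8/5, -52/5, -36/5]
R3 ← R3 + (2)·R2: [0, 0, 0, 0]
R4 ← R4 − (5/3)·R2: [0, 0, 0, 0]
R5 ← R5 + (4/3)·R2: [0, 0, 0, 0]
Echelon form has 2 nonzero rows, so rank(A) = 2.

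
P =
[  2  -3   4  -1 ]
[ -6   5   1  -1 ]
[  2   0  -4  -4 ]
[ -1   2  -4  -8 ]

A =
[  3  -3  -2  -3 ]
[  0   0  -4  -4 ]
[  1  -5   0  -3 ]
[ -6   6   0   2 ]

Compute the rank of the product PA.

First compute PA:
[[ 16, -32,   8,  -8],
 [-11,   7,  -8,  -7],
 [ 26, -10,  -4,  -2],
 [ 41, -25,  -6,  -9]]
Now row reduce the product.
R2 ← R2 + (11/16)·R1: [0, -15, -5/2, -25/2]
R3 ← R3 − (13/8)·R1: [0, 42, -17, 11]
R4 ← R4 − (41/16)·R1: [0, 57, -53/2, 23/2]
R3 ← R3 + (14/5)·R2: [0, 0, -24, -24]
R4 ← R4 + (19/5)·R2: [0, 0, -36, -36]
R4 ← R4 − (3/2)·R3: [0, 0, 0, 0]
3 nonzero rows, so rank(PA) = 3.

3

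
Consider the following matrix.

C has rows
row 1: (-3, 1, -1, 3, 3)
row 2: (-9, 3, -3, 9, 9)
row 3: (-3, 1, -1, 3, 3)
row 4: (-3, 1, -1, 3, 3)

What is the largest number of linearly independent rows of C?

1

Row reduce to echelon form.
R2 ← R2 − (3)·R1: [0, 0, 0, 0, 0]
R3 ← R3 − R1: [0, 0, 0, 0, 0]
R4 ← R4 − R1: [0, 0, 0, 0, 0]
Echelon form has 1 nonzero row, so rank(C) = 1.
The rank gives the maximum number of linearly independent rows: 1.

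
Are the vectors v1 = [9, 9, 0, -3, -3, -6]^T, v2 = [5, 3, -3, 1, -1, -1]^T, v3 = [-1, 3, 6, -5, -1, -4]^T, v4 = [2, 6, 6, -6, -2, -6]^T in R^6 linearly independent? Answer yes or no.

Form the matrix with these vectors as rows and row reduce.
R2 ← R2 − (5/9)·R1: [0, -2, -3, 8/3, 2/3, 7/3]
R3 ← R3 + (1/9)·R1: [0, 4, 6, -16/3, -4/3, -14/3]
R4 ← R4 − (2/9)·R1: [0, 4, 6, -16/3, -4/3, -14/3]
R3 ← R3 + (2)·R2: [0, 0, 0, 0, 0, 0]
R4 ← R4 + (2)·R2: [0, 0, 0, 0, 0, 0]
2 nonzero rows, so the 4 vectors span a space of dimension 2.
Since 2 < 4, the vectors are linearly dependent.

no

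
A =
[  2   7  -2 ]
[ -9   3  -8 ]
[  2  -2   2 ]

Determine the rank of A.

3

Row reduce to echelon form.
R2 ← R2 + (9/2)·R1: [0, 69/2, -17]
R3 ← R3 − R1: [0, -9, 4]
R3 ← R3 + (6/23)·R2: [0, 0, -10/23]
Echelon form has 3 nonzero rows, so rank(A) = 3.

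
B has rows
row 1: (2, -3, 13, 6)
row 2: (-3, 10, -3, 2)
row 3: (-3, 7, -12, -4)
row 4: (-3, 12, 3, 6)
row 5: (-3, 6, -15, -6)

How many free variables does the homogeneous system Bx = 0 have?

2

Row reduce to echelon form.
R2 ← R2 + (3/2)·R1: [0, 11/2, 33/2, 11]
R3 ← R3 + (3/2)·R1: [0, 5/2, 15/2, 5]
R4 ← R4 + (3/2)·R1: [0, 15/2, 45/2, 15]
R5 ← R5 + (3/2)·R1: [0, 3/2, 9/2, 3]
R3 ← R3 − (5/11)·R2: [0, 0, 0, 0]
R4 ← R4 − (15/11)·R2: [0, 0, 0, 0]
R5 ← R5 − (3/11)·R2: [0, 0, 0, 0]
2 nonzero rows, so rank(B) = 2.
B has 4 columns; by rank–nullity, nullity = 4 − 2 = 2.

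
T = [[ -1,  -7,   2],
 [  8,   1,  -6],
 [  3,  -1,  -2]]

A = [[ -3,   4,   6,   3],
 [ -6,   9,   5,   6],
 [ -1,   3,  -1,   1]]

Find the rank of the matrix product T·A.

2

First compute TA:
[[ 43, -61, -43, -43],
 [-24,  23,  59,  24],
 [ -1,  -3,  15,   1]]
Now row reduce the product.
R2 ← R2 + (24/43)·R1: [0, -475/43, 35, 0]
R3 ← R3 + (1/43)·R1: [0, -190/43, 14, 0]
R3 ← R3 − (2/5)·R2: [0, 0, 0, 0]
2 nonzero rows, so rank(TA) = 2.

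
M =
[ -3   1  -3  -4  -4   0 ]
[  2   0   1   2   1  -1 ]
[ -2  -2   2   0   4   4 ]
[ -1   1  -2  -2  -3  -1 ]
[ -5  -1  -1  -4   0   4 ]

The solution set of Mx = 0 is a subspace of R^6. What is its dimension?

4

Row reduce to echelon form.
R2 ← R2 + (2/3)·R1: [0, 2/3, -1, -2/3, -5/3, -1]
R3 ← R3 − (2/3)·R1: [0, -8/3, 4, 8/3, 20/3, 4]
R4 ← R4 − (1/3)·R1: [0, 2/3, -1, -2/3, -5/3, -1]
R5 ← R5 − (5/3)·R1: [0, -8/3, 4, 8/3, 20/3, 4]
R3 ← R3 + (4)·R2: [0, 0, 0, 0, 0, 0]
R4 ← R4 − R2: [0, 0, 0, 0, 0, 0]
R5 ← R5 + (4)·R2: [0, 0, 0, 0, 0, 0]
2 nonzero rows, so rank(M) = 2.
M has 6 columns; by rank–nullity, nullity = 6 − 2 = 4.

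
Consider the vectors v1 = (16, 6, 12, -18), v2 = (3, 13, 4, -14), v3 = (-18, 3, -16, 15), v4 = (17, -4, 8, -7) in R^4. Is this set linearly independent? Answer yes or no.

Form the matrix with these vectors as rows and row reduce.
R2 ← R2 − (3/16)·R1: [0, 95/8, 7/4, -85/8]
R3 ← R3 + (9/8)·R1: [0, 39/4, -5/2, -21/4]
R4 ← R4 − (17/16)·R1: [0, -83/8, -19/4, 97/8]
R3 ← R3 − (78/95)·R2: [0, 0, -374/95, 66/19]
R4 ← R4 + (83/95)·R2: [0, 0, -306/95, 54/19]
R4 ← R4 − (9/11)·R3: [0, 0, 0, 0]
3 nonzero rows, so the 4 vectors span a space of dimension 3.
Since 3 < 4, the vectors are linearly dependent.

no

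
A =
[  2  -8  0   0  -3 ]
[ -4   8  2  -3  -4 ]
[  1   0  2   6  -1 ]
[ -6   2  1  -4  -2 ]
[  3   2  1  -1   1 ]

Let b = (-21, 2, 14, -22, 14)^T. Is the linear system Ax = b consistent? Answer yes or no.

Row reduce the augmented matrix [A | b].
R2 ← R2 + (2)·R1: [0, -8, 2, -3, -10, -40]
R3 ← R3 − (1/2)·R1: [0, 4, 2, 6, 1/2, 49/2]
R4 ← R4 + (3)·R1: [0, -22, 1, -4, -11, -85]
R5 ← R5 − (3/2)·R1: [0, 14, 1, -1, 11/2, 91/2]
R3 ← R3 + (1/2)·R2: [0, 0, 3, 9/2, -9/2, 9/2]
R4 ← R4 − (11/4)·R2: [0, 0, -9/2, 17/4, 33/2, 25]
R5 ← R5 + (7/4)·R2: [0, 0, 9/2, -25/4, -12, -49/2]
R4 ← R4 + (3/2)·R3: [0, 0, 0, 11, 39/4, 127/4]
R5 ← R5 − (3/2)·R3: [0, 0, 0, -13, -21/4, -125/4]
R5 ← R5 + (13/11)·R4: [0, 0, 0, 0, 69/11, 69/11]
The echelon form has 5 nonzero rows, and every pivot lies in the first 5 columns, so rank(A) = rank([A|b]) = 5.
The system is consistent.

yes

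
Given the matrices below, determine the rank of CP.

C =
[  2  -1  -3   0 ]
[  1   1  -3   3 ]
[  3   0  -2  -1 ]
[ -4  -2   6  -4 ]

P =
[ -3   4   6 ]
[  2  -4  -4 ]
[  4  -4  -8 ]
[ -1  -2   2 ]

First compute CP:
[[-20,  24,  40],
 [-16,   6,  32],
 [-16,  22,  32],
 [ 36, -24, -72]]
Now row reduce the product.
R2 ← R2 − (4/5)·R1: [0, -66/5, 0]
R3 ← R3 − (4/5)·R1: [0, 14/5, 0]
R4 ← R4 + (9/5)·R1: [0, 96/5, 0]
R3 ← R3 + (7/33)·R2: [0, 0, 0]
R4 ← R4 + (16/11)·R2: [0, 0, 0]
2 nonzero rows, so rank(CP) = 2.

2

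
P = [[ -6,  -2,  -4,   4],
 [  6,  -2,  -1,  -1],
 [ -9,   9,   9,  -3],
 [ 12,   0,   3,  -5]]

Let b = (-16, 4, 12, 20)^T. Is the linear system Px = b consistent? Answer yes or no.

Row reduce the augmented matrix [P | b].
R2 ← R2 + R1: [0, -4, -5, 3, -12]
R3 ← R3 − (3/2)·R1: [0, 12, 15, -9, 36]
R4 ← R4 + (2)·R1: [0, -4, -5, 3, -12]
R3 ← R3 + (3)·R2: [0, 0, 0, 0, 0]
R4 ← R4 − R2: [0, 0, 0, 0, 0]
The echelon form has 2 nonzero rows, and every pivot lies in the first 4 columns, so rank(P) = rank([P|b]) = 2.
The system is consistent.

yes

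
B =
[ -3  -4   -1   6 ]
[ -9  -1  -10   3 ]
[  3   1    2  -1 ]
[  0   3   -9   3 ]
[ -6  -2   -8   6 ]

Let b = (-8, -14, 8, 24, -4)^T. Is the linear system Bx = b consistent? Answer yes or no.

Row reduce the augmented matrix [B | b].
R2 ← R2 − (3)·R1: [0, 11, -7, -15, 10]
R3 ← R3 + R1: [0, -3, 1, 5, 0]
R5 ← R5 − (2)·R1: [0, 6, -6, -6, 12]
R3 ← R3 + (3/11)·R2: [0, 0, -10/11, 10/11, 30/11]
R4 ← R4 − (3/11)·R2: [0, 0, -78/11, 78/11, 234/11]
R5 ← R5 − (6/11)·R2: [0, 0, -24/11, 24/11, 72/11]
R4 ← R4 − (39/5)·R3: [0, 0, 0, 0, 0]
R5 ← R5 − (12/5)·R3: [0, 0, 0, 0, 0]
The echelon form has 3 nonzero rows, and every pivot lies in the first 4 columns, so rank(B) = rank([B|b]) = 3.
The system is consistent.

yes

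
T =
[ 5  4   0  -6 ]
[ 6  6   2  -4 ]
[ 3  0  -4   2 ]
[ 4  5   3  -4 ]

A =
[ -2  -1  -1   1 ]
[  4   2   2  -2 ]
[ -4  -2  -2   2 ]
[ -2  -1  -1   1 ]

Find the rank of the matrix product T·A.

First compute TA:
[[ 18,   9,   9,  -9],
 [ 12,   6,   6,  -6],
 [  6,   3,   3,  -3],
 [  8,   4,   4,  -4]]
Now row reduce the product.
R2 ← R2 − (2/3)·R1: [0, 0, 0, 0]
R3 ← R3 − (1/3)·R1: [0, 0, 0, 0]
R4 ← R4 − (4/9)·R1: [0, 0, 0, 0]
1 nonzero row, so rank(TA) = 1.

1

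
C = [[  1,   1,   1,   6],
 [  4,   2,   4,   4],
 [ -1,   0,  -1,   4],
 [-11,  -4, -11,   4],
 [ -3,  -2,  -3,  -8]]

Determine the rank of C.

Row reduce to echelon form.
R2 ← R2 − (4)·R1: [0, -2, 0, -20]
R3 ← R3 + R1: [0, 1, 0, 10]
R4 ← R4 + (11)·R1: [0, 7, 0, 70]
R5 ← R5 + (3)·R1: [0, 1, 0, 10]
R3 ← R3 + (1/2)·R2: [0, 0, 0, 0]
R4 ← R4 + (7/2)·R2: [0, 0, 0, 0]
R5 ← R5 + (1/2)·R2: [0, 0, 0, 0]
Echelon form has 2 nonzero rows, so rank(C) = 2.

2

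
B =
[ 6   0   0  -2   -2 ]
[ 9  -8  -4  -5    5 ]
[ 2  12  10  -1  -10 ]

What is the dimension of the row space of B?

3

Row reduce to echelon form.
R2 ← R2 − (3/2)·R1: [0, -8, -4, -2, 8]
R3 ← R3 − (1/3)·R1: [0, 12, 10, -1/3, -28/3]
R3 ← R3 + (3/2)·R2: [0, 0, 4, -10/3, 8/3]
Echelon form has 3 nonzero rows, so rank(B) = 3.
The row space has dimension equal to the rank: 3.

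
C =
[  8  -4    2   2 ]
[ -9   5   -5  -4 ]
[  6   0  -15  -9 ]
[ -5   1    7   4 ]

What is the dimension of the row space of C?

2

Row reduce to echelon form.
R2 ← R2 + (9/8)·R1: [0, 1/2, -11/4, -7/4]
R3 ← R3 − (3/4)·R1: [0, 3, -33/2, -21/2]
R4 ← R4 + (5/8)·R1: [0, -3/2, 33/4, 21/4]
R3 ← R3 − (6)·R2: [0, 0, 0, 0]
R4 ← R4 + (3)·R2: [0, 0, 0, 0]
Echelon form has 2 nonzero rows, so rank(C) = 2.
The row space has dimension equal to the rank: 2.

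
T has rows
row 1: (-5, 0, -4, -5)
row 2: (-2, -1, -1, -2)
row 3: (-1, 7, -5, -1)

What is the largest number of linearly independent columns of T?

Row reduce to echelon form.
R2 ← R2 − (2/5)·R1: [0, -1, 3/5, 0]
R3 ← R3 − (1/5)·R1: [0, 7, -21/5, 0]
R3 ← R3 + (7)·R2: [0, 0, 0, 0]
Echelon form has 2 nonzero rows, so rank(T) = 2.
The rank gives the maximum number of linearly independent columns: 2.

2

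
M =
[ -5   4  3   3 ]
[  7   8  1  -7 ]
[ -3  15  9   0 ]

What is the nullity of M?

Row reduce to echelon form.
R2 ← R2 + (7/5)·R1: [0, 68/5, 26/5, -14/5]
R3 ← R3 − (3/5)·R1: [0, 63/5, 36/5, -9/5]
R3 ← R3 − (63/68)·R2: [0, 0, 81/34, 27/34]
3 nonzero rows, so rank(M) = 3.
M has 4 columns; by rank–nullity, nullity = 4 − 3 = 1.

1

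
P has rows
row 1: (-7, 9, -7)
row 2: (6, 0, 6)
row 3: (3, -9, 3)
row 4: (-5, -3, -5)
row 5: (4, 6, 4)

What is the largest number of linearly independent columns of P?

Row reduce to echelon form.
R2 ← R2 + (6/7)·R1: [0, 54/7, 0]
R3 ← R3 + (3/7)·R1: [0, -36/7, 0]
R4 ← R4 − (5/7)·R1: [0, -66/7, 0]
R5 ← R5 + (4/7)·R1: [0, 78/7, 0]
R3 ← R3 + (2/3)·R2: [0, 0, 0]
R4 ← R4 + (11/9)·R2: [0, 0, 0]
R5 ← R5 − (13/9)·R2: [0, 0, 0]
Echelon form has 2 nonzero rows, so rank(P) = 2.
The rank gives the maximum number of linearly independent columns: 2.

2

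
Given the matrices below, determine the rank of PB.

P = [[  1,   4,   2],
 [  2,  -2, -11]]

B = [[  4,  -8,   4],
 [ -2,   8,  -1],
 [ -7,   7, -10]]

First compute PB:
[[-18,  38, -20],
 [ 89, -109, 120]]
Now row reduce the product.
R2 ← R2 + (89/18)·R1: [0, 710/9, 190/9]
2 nonzero rows, so rank(PB) = 2.

2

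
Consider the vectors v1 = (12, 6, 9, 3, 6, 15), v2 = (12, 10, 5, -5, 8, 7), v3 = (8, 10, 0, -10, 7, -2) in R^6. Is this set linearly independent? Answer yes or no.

no

Form the matrix with these vectors as rows and row reduce.
R2 ← R2 − R1: [0, 4, -4, -8, 2, -8]
R3 ← R3 − (2/3)·R1: [0, 6, -6, -12, 3, -12]
R3 ← R3 − (3/2)·R2: [0, 0, 0, 0, 0, 0]
2 nonzero rows, so the 3 vectors span a space of dimension 2.
Since 2 < 3, the vectors are linearly dependent.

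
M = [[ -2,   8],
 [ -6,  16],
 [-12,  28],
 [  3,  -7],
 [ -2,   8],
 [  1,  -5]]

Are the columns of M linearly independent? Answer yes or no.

yes

Row reduce M to echelon form.
R2 ← R2 − (3)·R1: [0, -8]
R3 ← R3 − (6)·R1: [0, -20]
R4 ← R4 + (3/2)·R1: [0, 5]
R5 ← R5 − R1: [0, 0]
R6 ← R6 + (1/2)·R1: [0, -1]
R3 ← R3 − (5/2)·R2: [0, 0]
R4 ← R4 + (5/8)·R2: [0, 0]
R6 ← R6 − (1/8)·R2: [0, 0]
2 pivots among 2 columns.
Every column is a pivot column, so the columns are linearly independent.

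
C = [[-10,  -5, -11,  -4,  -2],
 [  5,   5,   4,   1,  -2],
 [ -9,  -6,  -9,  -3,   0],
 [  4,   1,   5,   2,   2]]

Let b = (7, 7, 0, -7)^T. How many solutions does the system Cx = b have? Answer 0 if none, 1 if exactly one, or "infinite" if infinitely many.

infinite

Row reduce the augmented matrix [C | b].
R2 ← R2 + (1/2)·R1: [0, 5/2, -3/2, -1, -3, 21/2]
R3 ← R3 − (9/10)·R1: [0, -3/2, 9/10, 3/5, 9/5, -63/10]
R4 ← R4 + (2/5)·R1: [0, -1, 3/5, 2/5, 6/5, -21/5]
R3 ← R3 + (3/5)·R2: [0, 0, 0, 0, 0, 0]
R4 ← R4 + (2/5)·R2: [0, 0, 0, 0, 0, 0]
The echelon form has 2 nonzero rows, and every pivot lies in the first 5 columns, so rank(C) = rank([C|b]) = 2.
The system is consistent.
rank = 2 < 5 unknowns, so there are infinitely many solutions.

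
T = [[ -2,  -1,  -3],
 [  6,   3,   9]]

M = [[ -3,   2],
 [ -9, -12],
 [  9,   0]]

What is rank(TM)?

First compute TM:
[[-12,   8],
 [ 36, -24]]
Now row reduce the product.
R2 ← R2 + (3)·R1: [0, 0]
1 nonzero row, so rank(TM) = 1.

1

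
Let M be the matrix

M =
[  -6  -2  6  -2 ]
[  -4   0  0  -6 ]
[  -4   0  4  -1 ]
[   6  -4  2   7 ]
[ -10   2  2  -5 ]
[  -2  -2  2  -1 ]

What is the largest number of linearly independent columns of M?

Row reduce to echelon form.
R2 ← R2 − (2/3)·R1: [0, 4/3, -4, -14/3]
R3 ← R3 − (2/3)·R1: [0, 4/3, 0, 1/3]
R4 ← R4 + R1: [0, -6, 8, 5]
R5 ← R5 − (5/3)·R1: [0, 16/3, -8, -5/3]
R6 ← R6 − (1/3)·R1: [0, -4/3, 0, -1/3]
R3 ← R3 − R2: [0, 0, 4, 5]
R4 ← R4 + (9/2)·R2: [0, 0, -10, -16]
R5 ← R5 − (4)·R2: [0, 0, 8, 17]
R6 ← R6 + R2: [0, 0, -4, -5]
R4 ← R4 + (5/2)·R3: [0, 0, 0, -7/2]
R5 ← R5 − (2)·R3: [0, 0, 0, 7]
R6 ← R6 + R3: [0, 0, 0, 0]
R5 ← R5 + (2)·R4: [0, 0, 0, 0]
Echelon form has 4 nonzero rows, so rank(M) = 4.
The rank gives the maximum number of linearly independent columns: 4.

4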